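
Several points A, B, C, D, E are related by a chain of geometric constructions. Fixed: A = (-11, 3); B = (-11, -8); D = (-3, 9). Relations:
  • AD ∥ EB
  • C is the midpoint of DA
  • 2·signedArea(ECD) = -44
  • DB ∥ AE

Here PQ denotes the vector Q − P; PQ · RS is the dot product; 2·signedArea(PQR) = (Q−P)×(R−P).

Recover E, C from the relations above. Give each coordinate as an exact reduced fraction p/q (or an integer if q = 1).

C = (-7, 6)
E = (-19, -14)

1. E_x = -19  [AD ∥ EB ∩ DB ∥ AE]
2. E_y = -14  [AD ∥ EB ∩ DB ∥ AE]
   → E = (-19, -14)
3. C_x = -7  [C is the midpoint of DA]
4. C_y = 6  [C is the midpoint of DA]
   → C = (-7, 6)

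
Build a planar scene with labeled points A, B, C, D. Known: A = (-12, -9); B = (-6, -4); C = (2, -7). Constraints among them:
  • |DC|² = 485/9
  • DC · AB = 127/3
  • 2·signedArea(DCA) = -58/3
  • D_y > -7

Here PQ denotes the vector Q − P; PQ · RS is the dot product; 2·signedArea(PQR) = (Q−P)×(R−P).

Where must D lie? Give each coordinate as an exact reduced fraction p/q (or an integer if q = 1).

D = (-16/3, -20/3)

1. D_x = -16/3  [DC · AB = 127/3 ∩ 2·signedArea(DCA) = -58/3]
2. D_y = -20/3  [DC · AB = 127/3 ∩ 2·signedArea(DCA) = -58/3]
   → D = (-16/3, -20/3)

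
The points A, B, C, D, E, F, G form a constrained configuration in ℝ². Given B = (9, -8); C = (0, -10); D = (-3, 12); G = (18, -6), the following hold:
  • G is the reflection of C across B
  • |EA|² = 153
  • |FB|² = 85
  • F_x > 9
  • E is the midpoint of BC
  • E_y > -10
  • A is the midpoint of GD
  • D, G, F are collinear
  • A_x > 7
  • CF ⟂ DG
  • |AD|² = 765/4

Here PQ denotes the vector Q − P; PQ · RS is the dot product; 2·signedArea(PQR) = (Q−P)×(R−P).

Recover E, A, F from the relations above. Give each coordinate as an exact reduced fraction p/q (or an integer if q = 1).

A = (15/2, 3)
E = (9/2, -9)
F = (48/5, 6/5)

1. E_x = 9/2  [E is the midpoint of BC]
2. E_y = -9  [E is the midpoint of BC]
   → E = (9/2, -9)
3. A_x = 15/2  [A is the midpoint of GD]
4. A_y = 3  [A is the midpoint of GD]
   → A = (15/2, 3)
5. F_x = 48/5  [D, G, F are collinear ∩ CF ⟂ DG]
6. F_y = 6/5  [D, G, F are collinear ∩ CF ⟂ DG]
   → F = (48/5, 6/5)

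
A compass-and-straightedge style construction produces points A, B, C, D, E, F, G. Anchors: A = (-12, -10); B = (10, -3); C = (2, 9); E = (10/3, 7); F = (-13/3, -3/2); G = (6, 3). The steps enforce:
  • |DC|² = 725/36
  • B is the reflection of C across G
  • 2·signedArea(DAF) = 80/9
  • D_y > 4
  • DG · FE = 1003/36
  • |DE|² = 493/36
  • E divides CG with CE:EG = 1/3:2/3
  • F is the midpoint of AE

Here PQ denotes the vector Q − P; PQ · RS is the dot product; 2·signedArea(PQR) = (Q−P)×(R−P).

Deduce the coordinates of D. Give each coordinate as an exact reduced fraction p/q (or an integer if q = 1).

1. D_x = 1/3  [DG · FE = 1003/36 ∩ 2·signedArea(DAF) = 80/9]
2. D_y = 29/6  [DG · FE = 1003/36 ∩ 2·signedArea(DAF) = 80/9]
   → D = (1/3, 29/6)

D = (1/3, 29/6)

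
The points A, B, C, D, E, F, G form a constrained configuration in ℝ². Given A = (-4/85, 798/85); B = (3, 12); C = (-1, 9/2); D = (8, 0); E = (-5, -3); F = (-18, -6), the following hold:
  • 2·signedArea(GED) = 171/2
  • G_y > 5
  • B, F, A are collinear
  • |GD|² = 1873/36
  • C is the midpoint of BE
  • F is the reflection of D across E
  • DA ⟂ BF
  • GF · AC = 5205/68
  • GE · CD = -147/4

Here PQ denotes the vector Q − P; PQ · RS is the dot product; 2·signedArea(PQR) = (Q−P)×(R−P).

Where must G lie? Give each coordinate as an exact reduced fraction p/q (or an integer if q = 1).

G = (10/3, 11/2)

1. G_x = 10/3  [GE · CD = -147/4 ∩ GF · AC = 5205/68]
2. G_y = 11/2  [GE · CD = -147/4 ∩ GF · AC = 5205/68]
   → G = (10/3, 11/2)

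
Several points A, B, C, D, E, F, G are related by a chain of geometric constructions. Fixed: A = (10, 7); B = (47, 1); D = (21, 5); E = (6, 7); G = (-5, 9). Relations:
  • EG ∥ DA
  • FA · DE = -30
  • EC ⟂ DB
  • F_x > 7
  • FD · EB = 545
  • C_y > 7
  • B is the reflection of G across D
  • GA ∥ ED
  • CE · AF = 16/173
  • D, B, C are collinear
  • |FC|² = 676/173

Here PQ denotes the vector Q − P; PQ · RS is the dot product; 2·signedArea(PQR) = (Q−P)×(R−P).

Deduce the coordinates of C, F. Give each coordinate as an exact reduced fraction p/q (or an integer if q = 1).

1. C_x = 1046/173  [D, B, C are collinear ∩ EC ⟂ DB]
2. C_y = 1263/173  [D, B, C are collinear ∩ EC ⟂ DB]
   → C = (1046/173, 1263/173)
3. F_x = 8  [FA · DE = -30 ∩ CE · AF = 16/173]
4. F_y = 7  [FA · DE = -30 ∩ CE · AF = 16/173]
   → F = (8, 7)

C = (1046/173, 1263/173)
F = (8, 7)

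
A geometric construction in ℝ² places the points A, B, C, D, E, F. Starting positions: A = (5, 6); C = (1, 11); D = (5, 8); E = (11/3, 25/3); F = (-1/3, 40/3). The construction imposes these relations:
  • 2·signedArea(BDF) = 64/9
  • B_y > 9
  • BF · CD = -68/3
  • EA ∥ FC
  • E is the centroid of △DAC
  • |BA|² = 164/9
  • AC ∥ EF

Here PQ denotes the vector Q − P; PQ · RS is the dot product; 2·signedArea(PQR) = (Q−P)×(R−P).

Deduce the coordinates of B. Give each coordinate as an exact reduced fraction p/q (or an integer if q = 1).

1. B_x = 7/3  [2·signedArea(BDF) = 64/9 ∩ BF · CD = -68/3]
2. B_y = 28/3  [2·signedArea(BDF) = 64/9 ∩ BF · CD = -68/3]
   → B = (7/3, 28/3)

B = (7/3, 28/3)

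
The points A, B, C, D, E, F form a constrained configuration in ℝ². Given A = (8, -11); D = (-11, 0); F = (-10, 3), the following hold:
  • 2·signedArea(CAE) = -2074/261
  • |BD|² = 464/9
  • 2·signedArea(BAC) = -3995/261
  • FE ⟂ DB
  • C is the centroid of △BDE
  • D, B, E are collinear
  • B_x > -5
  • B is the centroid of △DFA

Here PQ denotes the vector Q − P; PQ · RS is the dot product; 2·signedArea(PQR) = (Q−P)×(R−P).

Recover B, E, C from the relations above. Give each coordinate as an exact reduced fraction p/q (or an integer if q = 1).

1. B_x = -13/3  [B is the centroid of △DFA]
2. B_y = -8/3  [B is the centroid of △DFA]
   → B = (-13/3, -8/3)
3. E_x = -324/29  [D, B, E are collinear ∩ FE ⟂ DB]
4. E_y = 2/29  [D, B, E are collinear ∩ FE ⟂ DB]
   → E = (-324/29, 2/29)
5. C_x = -2306/261  [C is the centroid of △BDE]
6. C_y = -226/261  [C is the centroid of △BDE]
   → C = (-2306/261, -226/261)

B = (-13/3, -8/3)
C = (-2306/261, -226/261)
E = (-324/29, 2/29)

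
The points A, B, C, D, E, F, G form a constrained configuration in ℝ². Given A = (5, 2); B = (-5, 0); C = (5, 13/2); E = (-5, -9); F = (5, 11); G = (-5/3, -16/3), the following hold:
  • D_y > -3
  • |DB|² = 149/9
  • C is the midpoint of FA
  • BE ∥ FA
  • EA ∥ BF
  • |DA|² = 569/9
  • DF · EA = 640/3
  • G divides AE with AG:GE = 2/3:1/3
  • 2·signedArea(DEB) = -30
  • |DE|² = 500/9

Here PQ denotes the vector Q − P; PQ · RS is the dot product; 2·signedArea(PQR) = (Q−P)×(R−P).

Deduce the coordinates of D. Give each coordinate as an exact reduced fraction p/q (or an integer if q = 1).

1. D_x = -5/3  [DF · EA = 640/3 ∩ 2·signedArea(DEB) = -30]
2. D_y = -7/3  [DF · EA = 640/3 ∩ 2·signedArea(DEB) = -30]
   → D = (-5/3, -7/3)

D = (-5/3, -7/3)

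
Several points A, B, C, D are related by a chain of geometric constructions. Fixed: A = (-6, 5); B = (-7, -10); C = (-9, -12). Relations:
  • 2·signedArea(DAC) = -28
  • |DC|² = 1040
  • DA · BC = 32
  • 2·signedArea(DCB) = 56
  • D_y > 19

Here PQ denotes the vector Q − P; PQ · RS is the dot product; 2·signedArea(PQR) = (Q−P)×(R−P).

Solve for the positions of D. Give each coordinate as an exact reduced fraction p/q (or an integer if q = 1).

1. D_x = -5  [2·signedArea(DCB) = 56 ∩ 2·signedArea(DAC) = -28]
2. D_y = 20  [2·signedArea(DCB) = 56 ∩ 2·signedArea(DAC) = -28]
   → D = (-5, 20)

D = (-5, 20)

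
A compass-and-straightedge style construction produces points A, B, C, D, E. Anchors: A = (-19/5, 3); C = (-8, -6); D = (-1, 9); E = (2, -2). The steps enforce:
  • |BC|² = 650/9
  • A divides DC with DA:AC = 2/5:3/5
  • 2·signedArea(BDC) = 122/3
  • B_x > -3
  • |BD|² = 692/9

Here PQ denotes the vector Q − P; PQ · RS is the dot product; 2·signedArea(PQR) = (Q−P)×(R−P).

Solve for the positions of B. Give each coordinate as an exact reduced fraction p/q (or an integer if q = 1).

1. B_x = -7/3  [line 15·x + -7·y + 112/3 = 0 ∩ |BC|² = 650/9]
2. B_y = 1/3  [line 15·x + -7·y + 112/3 = 0 ∩ |BC|² = 650/9]
   → B = (-7/3, 1/3)

B = (-7/3, 1/3)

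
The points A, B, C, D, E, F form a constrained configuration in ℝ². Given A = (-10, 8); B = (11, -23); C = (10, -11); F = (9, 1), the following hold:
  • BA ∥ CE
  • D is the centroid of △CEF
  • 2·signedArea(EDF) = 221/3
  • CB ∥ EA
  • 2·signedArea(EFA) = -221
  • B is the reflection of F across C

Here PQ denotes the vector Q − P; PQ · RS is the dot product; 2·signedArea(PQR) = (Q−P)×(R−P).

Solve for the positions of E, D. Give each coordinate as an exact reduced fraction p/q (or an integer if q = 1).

1. E_x = -11  [CB ∥ EA ∩ BA ∥ CE]
2. E_y = 20  [CB ∥ EA ∩ BA ∥ CE]
   → E = (-11, 20)
3. D_x = 8/3  [D is the centroid of △CEF]
4. D_y = 10/3  [D is the centroid of △CEF]
   → D = (8/3, 10/3)

D = (8/3, 10/3)
E = (-11, 20)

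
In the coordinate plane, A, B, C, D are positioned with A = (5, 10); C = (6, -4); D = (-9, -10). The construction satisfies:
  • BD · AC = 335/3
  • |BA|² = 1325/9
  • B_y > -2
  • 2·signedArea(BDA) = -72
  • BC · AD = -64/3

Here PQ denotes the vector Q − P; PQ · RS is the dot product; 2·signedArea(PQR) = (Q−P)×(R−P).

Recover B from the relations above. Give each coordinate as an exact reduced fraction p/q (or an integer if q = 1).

1. B_x = 2/3  [BD · AC = 335/3 ∩ BC · AD = -64/3]
2. B_y = -4/3  [BD · AC = 335/3 ∩ BC · AD = -64/3]
   → B = (2/3, -4/3)

B = (2/3, -4/3)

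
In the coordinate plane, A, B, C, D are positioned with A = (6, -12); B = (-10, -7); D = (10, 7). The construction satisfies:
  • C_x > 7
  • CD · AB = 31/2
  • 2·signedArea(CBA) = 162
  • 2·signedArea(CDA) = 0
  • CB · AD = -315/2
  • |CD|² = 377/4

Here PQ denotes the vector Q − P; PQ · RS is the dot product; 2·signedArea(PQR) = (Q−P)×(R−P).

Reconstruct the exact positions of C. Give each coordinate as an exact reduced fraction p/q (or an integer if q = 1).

1. C_x = 8  [2·signedArea(CDA) = 0 ∩ 2·signedArea(CBA) = 162]
2. C_y = -5/2  [2·signedArea(CDA) = 0 ∩ 2·signedArea(CBA) = 162]
   → C = (8, -5/2)

C = (8, -5/2)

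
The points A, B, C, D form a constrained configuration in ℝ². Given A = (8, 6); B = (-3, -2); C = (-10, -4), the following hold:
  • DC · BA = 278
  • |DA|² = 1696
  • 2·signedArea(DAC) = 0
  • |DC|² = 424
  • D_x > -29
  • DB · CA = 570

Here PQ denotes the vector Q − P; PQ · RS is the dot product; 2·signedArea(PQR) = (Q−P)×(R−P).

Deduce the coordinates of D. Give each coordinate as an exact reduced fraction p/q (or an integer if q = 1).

1. D_x = -28  [2·signedArea(DAC) = 0 ∩ DB · CA = 570]
2. D_y = -14  [2·signedArea(DAC) = 0 ∩ DB · CA = 570]
   → D = (-28, -14)

D = (-28, -14)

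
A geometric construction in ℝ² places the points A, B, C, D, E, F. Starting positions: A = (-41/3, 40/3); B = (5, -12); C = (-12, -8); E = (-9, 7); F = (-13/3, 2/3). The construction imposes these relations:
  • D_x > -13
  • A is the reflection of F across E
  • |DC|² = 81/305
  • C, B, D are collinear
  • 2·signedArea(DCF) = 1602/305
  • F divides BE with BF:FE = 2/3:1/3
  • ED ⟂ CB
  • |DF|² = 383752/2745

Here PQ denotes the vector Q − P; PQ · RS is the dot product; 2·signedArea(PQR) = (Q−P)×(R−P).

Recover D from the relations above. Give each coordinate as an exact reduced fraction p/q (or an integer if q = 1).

1. D_x = -3813/305  [C, B, D are collinear ∩ ED ⟂ CB]
2. D_y = -2404/305  [C, B, D are collinear ∩ ED ⟂ CB]
   → D = (-3813/305, -2404/305)

D = (-3813/305, -2404/305)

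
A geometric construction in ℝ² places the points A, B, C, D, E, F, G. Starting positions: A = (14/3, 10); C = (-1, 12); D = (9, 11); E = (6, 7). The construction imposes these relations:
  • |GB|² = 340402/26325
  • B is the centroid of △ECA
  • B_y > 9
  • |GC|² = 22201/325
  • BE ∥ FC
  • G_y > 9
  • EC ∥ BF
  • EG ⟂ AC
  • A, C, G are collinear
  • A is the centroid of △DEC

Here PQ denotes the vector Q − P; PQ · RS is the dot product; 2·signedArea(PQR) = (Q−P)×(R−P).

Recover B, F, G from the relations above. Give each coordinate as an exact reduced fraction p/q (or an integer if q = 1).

1. B_x = 29/9  [B is the centroid of △ECA]
2. B_y = 29/3  [B is the centroid of △ECA]
   → B = (29/9, 29/3)
3. F_x = -34/9  [BE ∥ FC ∩ EC ∥ BF]
4. F_y = 44/3  [BE ∥ FC ∩ EC ∥ BF]
   → F = (-34/9, 44/3)
5. G_x = 2208/325  [A, C, G are collinear ∩ EG ⟂ AC]
6. G_y = 3006/325  [A, C, G are collinear ∩ EG ⟂ AC]
   → G = (2208/325, 3006/325)

B = (29/9, 29/3)
F = (-34/9, 44/3)
G = (2208/325, 3006/325)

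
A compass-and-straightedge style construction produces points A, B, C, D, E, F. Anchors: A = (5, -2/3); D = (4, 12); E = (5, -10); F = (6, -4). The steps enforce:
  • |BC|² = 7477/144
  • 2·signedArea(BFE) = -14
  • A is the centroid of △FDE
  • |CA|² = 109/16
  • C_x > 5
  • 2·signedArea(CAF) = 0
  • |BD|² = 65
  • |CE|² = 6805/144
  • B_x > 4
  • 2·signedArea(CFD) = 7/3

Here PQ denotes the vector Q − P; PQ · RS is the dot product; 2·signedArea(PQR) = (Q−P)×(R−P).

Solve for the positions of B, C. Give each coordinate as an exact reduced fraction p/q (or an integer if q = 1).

B = (5, 4)
C = (23/4, -19/6)

1. C_x = 23/4  [2·signedArea(CAF) = 0 ∩ 2·signedArea(CFD) = 7/3]
2. C_y = -19/6  [2·signedArea(CAF) = 0 ∩ 2·signedArea(CFD) = 7/3]
   → C = (23/4, -19/6)
3. B_x = 5  [line 6·x + -1·y + -26 = 0 ∩ |BC|² = 7477/144]
4. B_y = 4  [line 6·x + -1·y + -26 = 0 ∩ |BC|² = 7477/144]
   → B = (5, 4)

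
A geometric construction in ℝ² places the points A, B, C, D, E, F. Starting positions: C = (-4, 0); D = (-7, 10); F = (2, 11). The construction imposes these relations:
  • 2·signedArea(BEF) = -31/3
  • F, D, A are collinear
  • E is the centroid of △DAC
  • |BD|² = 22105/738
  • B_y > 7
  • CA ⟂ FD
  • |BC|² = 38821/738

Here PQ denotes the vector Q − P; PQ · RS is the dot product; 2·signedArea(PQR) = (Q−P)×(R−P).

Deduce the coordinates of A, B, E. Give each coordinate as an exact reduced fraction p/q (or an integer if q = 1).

A = (-421/82, 837/82)
B = (-195/82, 1739/246)
E = (-441/82, 1657/246)

1. A_x = -421/82  [F, D, A are collinear ∩ CA ⟂ FD]
2. A_y = 837/82  [F, D, A are collinear ∩ CA ⟂ FD]
   → A = (-421/82, 837/82)
3. E_x = -441/82  [E is the centroid of △DAC]
4. E_y = 1657/246  [E is the centroid of △DAC]
   → E = (-441/82, 1657/246)
5. B_x = -195/82  [line -1049/246·x + 605/82·y + -15325/246 = 0 ∩ |BC|² = 38821/738]
6. B_y = 1739/246  [line -1049/246·x + 605/82·y + -15325/246 = 0 ∩ |BC|² = 38821/738]
   → B = (-195/82, 1739/246)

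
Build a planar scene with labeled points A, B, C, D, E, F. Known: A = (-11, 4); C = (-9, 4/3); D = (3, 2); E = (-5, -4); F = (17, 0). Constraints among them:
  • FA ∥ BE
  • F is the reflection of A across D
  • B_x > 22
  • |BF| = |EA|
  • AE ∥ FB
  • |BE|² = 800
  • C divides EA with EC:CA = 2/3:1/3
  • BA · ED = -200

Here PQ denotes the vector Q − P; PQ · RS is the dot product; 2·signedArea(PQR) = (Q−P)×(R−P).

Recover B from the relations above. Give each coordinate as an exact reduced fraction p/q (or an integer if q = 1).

1. B_x = 23  [FA ∥ BE ∩ AE ∥ FB]
2. B_y = -8  [FA ∥ BE ∩ AE ∥ FB]
   → B = (23, -8)

B = (23, -8)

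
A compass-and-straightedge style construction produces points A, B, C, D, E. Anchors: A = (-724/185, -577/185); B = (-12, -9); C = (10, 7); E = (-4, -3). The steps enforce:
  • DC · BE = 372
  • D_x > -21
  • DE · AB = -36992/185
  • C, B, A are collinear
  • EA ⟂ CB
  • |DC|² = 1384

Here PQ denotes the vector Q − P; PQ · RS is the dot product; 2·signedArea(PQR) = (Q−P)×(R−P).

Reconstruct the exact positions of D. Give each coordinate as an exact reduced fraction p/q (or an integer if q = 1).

D = (-20, -15)

1. D_x = -20  [DE · AB = -36992/185 ∩ DC · BE = 372]
2. D_y = -15  [DE · AB = -36992/185 ∩ DC · BE = 372]
   → D = (-20, -15)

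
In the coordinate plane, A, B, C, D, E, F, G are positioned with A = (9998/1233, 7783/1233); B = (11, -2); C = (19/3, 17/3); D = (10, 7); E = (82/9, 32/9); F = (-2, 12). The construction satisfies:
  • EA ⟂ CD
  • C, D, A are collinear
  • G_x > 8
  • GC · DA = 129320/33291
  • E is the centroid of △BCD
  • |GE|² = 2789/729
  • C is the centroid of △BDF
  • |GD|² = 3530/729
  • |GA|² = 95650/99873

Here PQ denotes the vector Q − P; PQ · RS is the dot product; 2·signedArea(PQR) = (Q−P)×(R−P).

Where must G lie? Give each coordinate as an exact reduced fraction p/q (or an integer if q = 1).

G = (229/27, 146/27)

1. G_x = 229/27  [line 2332/1233·x + 848/1233·y + -657836/33291 = 0 ∩ |GD|² = 3530/729]
2. G_y = 146/27  [line 2332/1233·x + 848/1233·y + -657836/33291 = 0 ∩ |GD|² = 3530/729]
   → G = (229/27, 146/27)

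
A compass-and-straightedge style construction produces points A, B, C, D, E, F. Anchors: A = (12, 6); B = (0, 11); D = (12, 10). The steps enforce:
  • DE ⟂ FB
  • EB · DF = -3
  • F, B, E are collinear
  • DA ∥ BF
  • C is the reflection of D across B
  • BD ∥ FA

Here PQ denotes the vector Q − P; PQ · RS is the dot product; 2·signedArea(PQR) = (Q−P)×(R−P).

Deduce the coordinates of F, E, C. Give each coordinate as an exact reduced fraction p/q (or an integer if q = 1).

1. F_x = 0  [BD ∥ FA ∩ DA ∥ BF]
2. F_y = 7  [BD ∥ FA ∩ DA ∥ BF]
   → F = (0, 7)
3. E_x = 0  [F, B, E are collinear ∩ DE ⟂ FB]
4. E_y = 10  [F, B, E are collinear ∩ DE ⟂ FB]
   → E = (0, 10)
5. C_x = -12  [C is the reflection of D across B]
6. C_y = 12  [C is the reflection of D across B]
   → C = (-12, 12)

C = (-12, 12)
E = (0, 10)
F = (0, 7)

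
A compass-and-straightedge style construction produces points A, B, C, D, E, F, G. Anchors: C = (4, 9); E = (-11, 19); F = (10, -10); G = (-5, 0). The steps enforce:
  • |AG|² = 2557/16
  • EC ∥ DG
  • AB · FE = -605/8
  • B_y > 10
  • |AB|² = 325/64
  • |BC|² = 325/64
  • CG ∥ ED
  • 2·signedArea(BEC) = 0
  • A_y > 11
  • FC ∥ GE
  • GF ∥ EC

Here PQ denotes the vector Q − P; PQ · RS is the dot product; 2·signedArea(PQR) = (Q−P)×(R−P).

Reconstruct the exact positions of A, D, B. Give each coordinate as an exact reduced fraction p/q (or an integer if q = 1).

1. D_x = -20  [EC ∥ DG ∩ CG ∥ ED]
2. D_y = 10  [EC ∥ DG ∩ CG ∥ ED]
   → D = (-20, 10)
3. B_x = 17/8  [line 10·x + 15·y + -175 = 0 ∩ |BC|² = 325/64]
4. B_y = 41/4  [line 10·x + 15·y + -175 = 0 ∩ |BC|² = 325/64]
   → B = (17/8, 41/4)
5. A_x = 1/4  [line 21·x + -29·y + 1313/4 = 0 ∩ |AG|² = 2557/16]
6. A_y = 23/2  [line 21·x + -29·y + 1313/4 = 0 ∩ |AG|² = 2557/16]
   → A = (1/4, 23/2)

A = (1/4, 23/2)
B = (17/8, 41/4)
D = (-20, 10)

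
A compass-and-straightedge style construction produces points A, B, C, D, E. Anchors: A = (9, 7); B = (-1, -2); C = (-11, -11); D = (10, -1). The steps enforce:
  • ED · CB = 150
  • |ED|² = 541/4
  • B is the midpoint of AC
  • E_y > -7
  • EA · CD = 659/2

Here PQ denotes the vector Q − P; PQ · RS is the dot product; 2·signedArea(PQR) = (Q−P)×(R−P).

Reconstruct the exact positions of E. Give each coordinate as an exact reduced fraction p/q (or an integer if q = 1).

E = (-1/2, -6)

1. E_x = -1/2  [EA · CD = 659/2 ∩ ED · CB = 150]
2. E_y = -6  [EA · CD = 659/2 ∩ ED · CB = 150]
   → E = (-1/2, -6)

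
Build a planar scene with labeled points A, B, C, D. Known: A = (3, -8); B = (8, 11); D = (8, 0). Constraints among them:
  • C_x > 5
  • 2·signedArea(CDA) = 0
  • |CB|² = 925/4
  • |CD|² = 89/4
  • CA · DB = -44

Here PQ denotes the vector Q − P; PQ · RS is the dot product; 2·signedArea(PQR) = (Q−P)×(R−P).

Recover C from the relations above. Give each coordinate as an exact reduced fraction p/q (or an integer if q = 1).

C = (11/2, -4)

1. C_x = 11/2  [2·signedArea(CDA) = 0 ∩ CA · DB = -44]
2. C_y = -4  [2·signedArea(CDA) = 0 ∩ CA · DB = -44]
   → C = (11/2, -4)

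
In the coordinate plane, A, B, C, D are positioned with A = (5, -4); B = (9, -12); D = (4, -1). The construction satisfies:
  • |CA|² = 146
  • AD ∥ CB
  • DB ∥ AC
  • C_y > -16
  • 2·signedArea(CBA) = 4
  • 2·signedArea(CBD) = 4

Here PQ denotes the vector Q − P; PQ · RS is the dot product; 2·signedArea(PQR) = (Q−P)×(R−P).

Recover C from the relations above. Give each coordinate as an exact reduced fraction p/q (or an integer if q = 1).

1. C_x = 10  [AD ∥ CB ∩ DB ∥ AC]
2. C_y = -15  [AD ∥ CB ∩ DB ∥ AC]
   → C = (10, -15)

C = (10, -15)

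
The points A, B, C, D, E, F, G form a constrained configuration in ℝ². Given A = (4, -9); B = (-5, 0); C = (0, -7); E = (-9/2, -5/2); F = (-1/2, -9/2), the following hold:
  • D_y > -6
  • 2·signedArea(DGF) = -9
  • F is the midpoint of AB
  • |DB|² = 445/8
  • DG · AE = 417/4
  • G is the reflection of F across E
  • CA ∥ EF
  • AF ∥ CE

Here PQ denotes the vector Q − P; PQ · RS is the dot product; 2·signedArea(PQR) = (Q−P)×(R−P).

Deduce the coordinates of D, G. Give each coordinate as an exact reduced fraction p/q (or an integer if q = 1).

D = (-1/4, -23/4)
G = (-17/2, -1/2)

1. G_x = -17/2  [G is the reflection of F across E]
2. G_y = -1/2  [G is the reflection of F across E]
   → G = (-17/2, -1/2)
3. D_x = -1/4  [2·signedArea(DGF) = -9 ∩ DG · AE = 417/4]
4. D_y = -23/4  [2·signedArea(DGF) = -9 ∩ DG · AE = 417/4]
   → D = (-1/4, -23/4)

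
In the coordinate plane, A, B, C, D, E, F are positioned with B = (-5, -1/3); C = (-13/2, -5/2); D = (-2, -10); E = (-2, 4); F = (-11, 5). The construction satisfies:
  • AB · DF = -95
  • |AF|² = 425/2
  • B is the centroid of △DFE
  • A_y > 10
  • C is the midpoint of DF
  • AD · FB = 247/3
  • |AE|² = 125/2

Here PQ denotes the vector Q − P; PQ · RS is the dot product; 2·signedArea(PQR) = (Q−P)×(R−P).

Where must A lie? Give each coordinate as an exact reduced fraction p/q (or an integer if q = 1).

A = (5/2, 21/2)

1. A_x = 5/2  [AB · DF = -95 ∩ AD · FB = 247/3]
2. A_y = 21/2  [AB · DF = -95 ∩ AD · FB = 247/3]
   → A = (5/2, 21/2)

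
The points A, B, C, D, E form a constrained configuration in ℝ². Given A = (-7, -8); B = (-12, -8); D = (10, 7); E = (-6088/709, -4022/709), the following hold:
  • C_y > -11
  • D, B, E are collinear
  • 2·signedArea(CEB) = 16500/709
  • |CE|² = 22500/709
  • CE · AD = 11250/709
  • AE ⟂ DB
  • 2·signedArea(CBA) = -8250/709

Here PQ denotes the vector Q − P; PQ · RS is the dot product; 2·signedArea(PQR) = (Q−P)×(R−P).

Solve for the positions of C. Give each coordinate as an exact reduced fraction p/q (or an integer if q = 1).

1. C_x = -3838/709  [2·signedArea(CEB) = 16500/709 ∩ CE · AD = 11250/709]
2. C_y = -7322/709  [2·signedArea(CEB) = 16500/709 ∩ CE · AD = 11250/709]
   → C = (-3838/709, -7322/709)

C = (-3838/709, -7322/709)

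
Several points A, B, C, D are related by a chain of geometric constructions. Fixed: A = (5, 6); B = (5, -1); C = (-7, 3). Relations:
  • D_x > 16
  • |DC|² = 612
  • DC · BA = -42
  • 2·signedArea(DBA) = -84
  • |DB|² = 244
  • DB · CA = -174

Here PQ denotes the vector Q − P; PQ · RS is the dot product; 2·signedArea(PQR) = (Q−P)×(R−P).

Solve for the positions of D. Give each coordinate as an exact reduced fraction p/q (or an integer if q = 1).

1. D_x = 17  [2·signedArea(DBA) = -84 ∩ DC · BA = -42]
2. D_y = 9  [2·signedArea(DBA) = -84 ∩ DC · BA = -42]
   → D = (17, 9)

D = (17, 9)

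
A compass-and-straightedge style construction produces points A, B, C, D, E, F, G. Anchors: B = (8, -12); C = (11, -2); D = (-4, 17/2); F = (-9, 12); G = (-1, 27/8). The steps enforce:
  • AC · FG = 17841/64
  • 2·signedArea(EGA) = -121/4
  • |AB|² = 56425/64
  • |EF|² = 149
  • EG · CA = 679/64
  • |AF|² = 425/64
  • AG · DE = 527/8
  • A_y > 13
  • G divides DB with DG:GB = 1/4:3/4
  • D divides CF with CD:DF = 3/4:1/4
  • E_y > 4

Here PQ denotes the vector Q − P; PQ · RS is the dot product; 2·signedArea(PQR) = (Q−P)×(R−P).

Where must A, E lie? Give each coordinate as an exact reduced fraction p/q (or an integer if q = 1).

A = (-7, 109/8)
E = (1, 5)

1. A_x = -7  [line -8·x + 69/8·y + -11105/64 = 0 ∩ |AF|² = 425/64]
2. A_y = 109/8  [line -8·x + 69/8·y + -11105/64 = 0 ∩ |AF|² = 425/64]
   → A = (-7, 109/8)
3. E_x = 1  [2·signedArea(EGA) = -121/4 ∩ AG · DE = 527/8]
4. E_y = 5  [2·signedArea(EGA) = -121/4 ∩ AG · DE = 527/8]
   → E = (1, 5)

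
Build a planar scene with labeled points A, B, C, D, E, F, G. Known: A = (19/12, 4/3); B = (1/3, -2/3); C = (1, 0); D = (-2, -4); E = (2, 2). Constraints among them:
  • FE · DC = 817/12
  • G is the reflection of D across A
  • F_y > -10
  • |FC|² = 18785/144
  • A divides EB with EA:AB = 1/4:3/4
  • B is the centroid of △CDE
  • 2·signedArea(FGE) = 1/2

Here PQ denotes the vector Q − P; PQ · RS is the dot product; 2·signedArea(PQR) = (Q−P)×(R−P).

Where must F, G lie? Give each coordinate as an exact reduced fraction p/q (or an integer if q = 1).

1. G_x = 31/6  [G is the reflection of D across A]
2. G_y = 20/3  [G is the reflection of D across A]
   → G = (31/6, 20/3)
3. F_x = -67/12  [FE · DC = 817/12 ∩ 2·signedArea(FGE) = 1/2]
4. F_y = -28/3  [FE · DC = 817/12 ∩ 2·signedArea(FGE) = 1/2]
   → F = (-67/12, -28/3)

F = (-67/12, -28/3)
G = (31/6, 20/3)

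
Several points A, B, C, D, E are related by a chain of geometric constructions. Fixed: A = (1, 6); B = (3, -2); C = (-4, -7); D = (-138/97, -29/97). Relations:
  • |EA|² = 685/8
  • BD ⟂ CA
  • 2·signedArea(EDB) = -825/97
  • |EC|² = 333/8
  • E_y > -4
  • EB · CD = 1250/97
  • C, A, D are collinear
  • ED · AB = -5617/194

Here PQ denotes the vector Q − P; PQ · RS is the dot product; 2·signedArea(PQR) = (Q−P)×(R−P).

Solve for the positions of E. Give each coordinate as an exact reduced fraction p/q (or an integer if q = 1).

E = (5/4, -13/4)

1. E_x = 5/4  [2·signedArea(EDB) = -825/97 ∩ ED · AB = -5617/194]
2. E_y = -13/4  [2·signedArea(EDB) = -825/97 ∩ ED · AB = -5617/194]
   → E = (5/4, -13/4)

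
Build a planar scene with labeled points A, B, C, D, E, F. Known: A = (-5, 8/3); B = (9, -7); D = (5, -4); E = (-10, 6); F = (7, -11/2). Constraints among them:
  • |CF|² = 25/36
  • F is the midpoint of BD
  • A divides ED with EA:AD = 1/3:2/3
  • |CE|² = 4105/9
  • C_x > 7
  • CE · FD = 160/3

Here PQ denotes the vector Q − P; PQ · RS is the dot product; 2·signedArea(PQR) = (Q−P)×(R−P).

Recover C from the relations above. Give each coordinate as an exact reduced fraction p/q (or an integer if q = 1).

C = (23/3, -6)

1. C_x = 23/3  [line 2·x + -3/2·y + -73/3 = 0 ∩ |CE|² = 4105/9]
2. C_y = -6  [line 2·x + -3/2·y + -73/3 = 0 ∩ |CE|² = 4105/9]
   → C = (23/3, -6)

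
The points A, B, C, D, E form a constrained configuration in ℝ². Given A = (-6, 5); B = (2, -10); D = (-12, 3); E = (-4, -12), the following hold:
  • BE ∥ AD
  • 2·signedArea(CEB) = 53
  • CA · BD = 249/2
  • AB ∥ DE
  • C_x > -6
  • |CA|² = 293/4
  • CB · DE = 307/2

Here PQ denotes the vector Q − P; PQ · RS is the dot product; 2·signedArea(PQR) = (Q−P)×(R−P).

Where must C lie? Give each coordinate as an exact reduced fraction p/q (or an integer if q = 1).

1. C_x = -5  [CB · DE = 307/2 ∩ 2·signedArea(CEB) = 53]
2. C_y = -7/2  [CB · DE = 307/2 ∩ 2·signedArea(CEB) = 53]
   → C = (-5, -7/2)

C = (-5, -7/2)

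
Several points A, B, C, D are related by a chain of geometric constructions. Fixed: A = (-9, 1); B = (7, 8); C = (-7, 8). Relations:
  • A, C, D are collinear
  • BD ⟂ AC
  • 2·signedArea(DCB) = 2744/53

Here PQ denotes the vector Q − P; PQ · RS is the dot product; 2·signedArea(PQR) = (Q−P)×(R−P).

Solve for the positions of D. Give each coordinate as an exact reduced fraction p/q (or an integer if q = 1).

D = (-315/53, 620/53)

1. D_x = -315/53  [A, C, D are collinear ∩ BD ⟂ AC]
2. D_y = 620/53  [A, C, D are collinear ∩ BD ⟂ AC]
   → D = (-315/53, 620/53)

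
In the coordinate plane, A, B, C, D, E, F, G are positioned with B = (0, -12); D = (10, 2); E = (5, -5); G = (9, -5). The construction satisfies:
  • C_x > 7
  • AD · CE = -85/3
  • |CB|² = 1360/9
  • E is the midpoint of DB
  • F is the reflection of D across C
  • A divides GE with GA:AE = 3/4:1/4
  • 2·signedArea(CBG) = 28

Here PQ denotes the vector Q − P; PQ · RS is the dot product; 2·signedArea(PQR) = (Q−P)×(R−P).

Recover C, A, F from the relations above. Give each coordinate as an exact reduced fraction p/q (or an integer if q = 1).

1. C_x = 8  [line -7·x + 9·y + 80 = 0 ∩ |CB|² = 1360/9]
2. C_y = -8/3  [line -7·x + 9·y + 80 = 0 ∩ |CB|² = 1360/9]
   → C = (8, -8/3)
3. A_x = 6  [A divides GE with GA:AE = 3/4:1/4]
4. A_y = -5  [A divides GE with GA:AE = 3/4:1/4]
   → A = (6, -5)
5. F_x = 6  [F is the reflection of D across C]
6. F_y = -22/3  [F is the reflection of D across C]
   → F = (6, -22/3)

A = (6, -5)
C = (8, -8/3)
F = (6, -22/3)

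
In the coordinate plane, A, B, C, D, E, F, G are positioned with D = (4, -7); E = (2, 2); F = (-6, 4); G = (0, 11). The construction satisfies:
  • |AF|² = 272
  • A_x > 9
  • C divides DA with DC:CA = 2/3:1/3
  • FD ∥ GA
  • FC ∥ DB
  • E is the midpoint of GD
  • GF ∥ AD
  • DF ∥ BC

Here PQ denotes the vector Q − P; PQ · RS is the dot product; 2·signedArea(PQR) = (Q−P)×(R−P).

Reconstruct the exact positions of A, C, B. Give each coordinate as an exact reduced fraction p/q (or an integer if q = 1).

A = (10, 0)
B = (18, -40/3)
C = (8, -7/3)

1. A_x = 10  [GF ∥ AD ∩ FD ∥ GA]
2. A_y = 0  [GF ∥ AD ∩ FD ∥ GA]
   → A = (10, 0)
3. C_x = 8  [C divides DA with DC:CA = 2/3:1/3]
4. C_y = -7/3  [C divides DA with DC:CA = 2/3:1/3]
   → C = (8, -7/3)
5. B_x = 18  [DF ∥ BC ∩ FC ∥ DB]
6. B_y = -40/3  [DF ∥ BC ∩ FC ∥ DB]
   → B = (18, -40/3)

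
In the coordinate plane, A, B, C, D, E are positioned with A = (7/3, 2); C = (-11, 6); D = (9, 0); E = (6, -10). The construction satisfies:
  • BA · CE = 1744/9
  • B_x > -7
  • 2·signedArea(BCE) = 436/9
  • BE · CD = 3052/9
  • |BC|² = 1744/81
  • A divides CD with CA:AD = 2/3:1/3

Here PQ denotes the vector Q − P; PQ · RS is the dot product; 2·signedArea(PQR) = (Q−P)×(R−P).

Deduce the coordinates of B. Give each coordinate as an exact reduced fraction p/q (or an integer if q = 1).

1. B_x = -59/9  [BA · CE = 1744/9 ∩ BE · CD = 3052/9]
2. B_y = 14/3  [BA · CE = 1744/9 ∩ BE · CD = 3052/9]
   → B = (-59/9, 14/3)

B = (-59/9, 14/3)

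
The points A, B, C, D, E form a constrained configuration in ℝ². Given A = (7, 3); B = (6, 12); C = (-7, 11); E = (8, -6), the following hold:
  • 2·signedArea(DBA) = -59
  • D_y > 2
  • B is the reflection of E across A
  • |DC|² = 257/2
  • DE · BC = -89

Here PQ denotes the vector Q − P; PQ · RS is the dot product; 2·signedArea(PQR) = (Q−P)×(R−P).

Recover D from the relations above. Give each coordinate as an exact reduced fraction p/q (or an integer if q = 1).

D = (1/2, 5/2)

1. D_x = 1/2  [2·signedArea(DBA) = -59 ∩ DE · BC = -89]
2. D_y = 5/2  [2·signedArea(DBA) = -59 ∩ DE · BC = -89]
   → D = (1/2, 5/2)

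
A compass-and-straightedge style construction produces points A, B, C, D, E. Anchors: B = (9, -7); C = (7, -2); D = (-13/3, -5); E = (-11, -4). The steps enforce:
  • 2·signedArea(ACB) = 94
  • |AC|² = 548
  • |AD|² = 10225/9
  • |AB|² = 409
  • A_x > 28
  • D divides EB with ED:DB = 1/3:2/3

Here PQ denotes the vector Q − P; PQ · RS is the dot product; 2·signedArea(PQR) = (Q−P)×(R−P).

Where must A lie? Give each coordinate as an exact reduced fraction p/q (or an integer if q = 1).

1. A_x = 29  [line 5·x + 2·y + -125 = 0 ∩ |AB|² = 409]
2. A_y = -10  [line 5·x + 2·y + -125 = 0 ∩ |AB|² = 409]
   → A = (29, -10)

A = (29, -10)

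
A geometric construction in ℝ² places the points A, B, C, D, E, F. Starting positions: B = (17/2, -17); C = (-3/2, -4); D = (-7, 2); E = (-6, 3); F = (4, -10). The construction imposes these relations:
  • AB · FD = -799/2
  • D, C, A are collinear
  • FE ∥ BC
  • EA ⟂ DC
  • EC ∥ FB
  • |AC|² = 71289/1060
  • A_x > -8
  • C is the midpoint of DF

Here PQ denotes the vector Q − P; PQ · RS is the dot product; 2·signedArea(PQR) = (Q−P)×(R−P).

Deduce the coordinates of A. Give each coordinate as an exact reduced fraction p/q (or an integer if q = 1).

A = (-1866/265, 542/265)

1. A_x = -1866/265  [D, C, A are collinear ∩ EA ⟂ DC]
2. A_y = 542/265  [D, C, A are collinear ∩ EA ⟂ DC]
   → A = (-1866/265, 542/265)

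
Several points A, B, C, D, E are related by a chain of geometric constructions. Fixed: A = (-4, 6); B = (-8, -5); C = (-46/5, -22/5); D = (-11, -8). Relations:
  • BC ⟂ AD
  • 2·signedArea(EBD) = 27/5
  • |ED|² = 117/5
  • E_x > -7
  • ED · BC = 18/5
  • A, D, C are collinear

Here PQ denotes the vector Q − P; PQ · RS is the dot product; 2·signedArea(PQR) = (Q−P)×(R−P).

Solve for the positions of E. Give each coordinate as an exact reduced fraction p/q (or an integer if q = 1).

E = (-34/5, -28/5)

1. E_x = -34/5  [ED · BC = 18/5 ∩ 2·signedArea(EBD) = 27/5]
2. E_y = -28/5  [ED · BC = 18/5 ∩ 2·signedArea(EBD) = 27/5]
   → E = (-34/5, -28/5)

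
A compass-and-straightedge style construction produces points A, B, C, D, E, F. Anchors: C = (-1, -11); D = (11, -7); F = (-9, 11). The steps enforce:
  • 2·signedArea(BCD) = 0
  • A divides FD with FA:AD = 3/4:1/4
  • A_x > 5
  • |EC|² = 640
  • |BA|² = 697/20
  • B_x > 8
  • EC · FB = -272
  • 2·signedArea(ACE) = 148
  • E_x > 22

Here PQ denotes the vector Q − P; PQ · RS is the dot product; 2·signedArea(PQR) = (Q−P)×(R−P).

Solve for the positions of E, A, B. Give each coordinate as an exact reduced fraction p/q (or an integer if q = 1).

A = (6, -5/2)
B = (43/5, -39/5)
E = (23, -3)

1. A_x = 6  [A divides FD with FA:AD = 3/4:1/4]
2. A_y = -5/2  [A divides FD with FA:AD = 3/4:1/4]
   → A = (6, -5/2)
3. B_x = 43/5  [line -4·x + 12·y + 128 = 0 ∩ |BA|² = 697/20]
4. B_y = -39/5  [line -4·x + 12·y + 128 = 0 ∩ |BA|² = 697/20]
   → B = (43/5, -39/5)
5. E_x = 23  [EC · FB = -272 ∩ 2·signedArea(ACE) = 148]
6. E_y = -3  [EC · FB = -272 ∩ 2·signedArea(ACE) = 148]
   → E = (23, -3)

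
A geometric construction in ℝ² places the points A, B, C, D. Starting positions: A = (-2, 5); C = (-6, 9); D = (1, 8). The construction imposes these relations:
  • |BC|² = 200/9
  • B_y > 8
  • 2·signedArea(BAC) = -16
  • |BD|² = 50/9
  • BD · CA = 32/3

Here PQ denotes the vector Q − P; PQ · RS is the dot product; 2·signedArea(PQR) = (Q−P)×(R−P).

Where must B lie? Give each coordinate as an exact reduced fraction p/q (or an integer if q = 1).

1. B_x = -4/3  [2·signedArea(BAC) = -16 ∩ BD · CA = 32/3]
2. B_y = 25/3  [2·signedArea(BAC) = -16 ∩ BD · CA = 32/3]
   → B = (-4/3, 25/3)

B = (-4/3, 25/3)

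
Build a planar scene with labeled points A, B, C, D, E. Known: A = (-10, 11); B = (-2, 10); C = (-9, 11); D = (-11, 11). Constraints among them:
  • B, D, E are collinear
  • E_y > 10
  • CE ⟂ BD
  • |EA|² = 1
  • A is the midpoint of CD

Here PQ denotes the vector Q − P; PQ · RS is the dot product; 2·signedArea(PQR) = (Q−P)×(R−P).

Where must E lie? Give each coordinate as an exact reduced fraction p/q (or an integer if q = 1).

E = (-370/41, 442/41)

1. E_x = -370/41  [B, D, E are collinear ∩ CE ⟂ BD]
2. E_y = 442/41  [B, D, E are collinear ∩ CE ⟂ BD]
   → E = (-370/41, 442/41)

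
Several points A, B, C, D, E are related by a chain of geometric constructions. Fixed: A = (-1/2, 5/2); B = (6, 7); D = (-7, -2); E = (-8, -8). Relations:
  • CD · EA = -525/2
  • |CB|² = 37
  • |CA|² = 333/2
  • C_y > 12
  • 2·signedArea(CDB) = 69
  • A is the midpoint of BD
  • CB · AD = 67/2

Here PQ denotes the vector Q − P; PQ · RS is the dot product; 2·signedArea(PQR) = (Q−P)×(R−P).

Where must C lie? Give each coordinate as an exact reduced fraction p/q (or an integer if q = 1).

1. C_x = 7  [CD · EA = -525/2 ∩ CB · AD = 67/2]
2. C_y = 13  [CD · EA = -525/2 ∩ CB · AD = 67/2]
   → C = (7, 13)

C = (7, 13)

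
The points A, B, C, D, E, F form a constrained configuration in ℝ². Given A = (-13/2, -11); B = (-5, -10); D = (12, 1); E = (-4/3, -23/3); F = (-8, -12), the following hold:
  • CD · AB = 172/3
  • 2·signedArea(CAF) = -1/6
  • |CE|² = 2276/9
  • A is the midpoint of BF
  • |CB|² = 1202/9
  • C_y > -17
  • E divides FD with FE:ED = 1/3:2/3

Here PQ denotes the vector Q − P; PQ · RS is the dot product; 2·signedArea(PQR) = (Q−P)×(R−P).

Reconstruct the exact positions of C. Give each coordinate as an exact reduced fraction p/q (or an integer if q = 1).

C = (-44/3, -49/3)

1. C_x = -44/3  [CD · AB = 172/3 ∩ 2·signedArea(CAF) = -1/6]
2. C_y = -49/3  [CD · AB = 172/3 ∩ 2·signedArea(CAF) = -1/6]
   → C = (-44/3, -49/3)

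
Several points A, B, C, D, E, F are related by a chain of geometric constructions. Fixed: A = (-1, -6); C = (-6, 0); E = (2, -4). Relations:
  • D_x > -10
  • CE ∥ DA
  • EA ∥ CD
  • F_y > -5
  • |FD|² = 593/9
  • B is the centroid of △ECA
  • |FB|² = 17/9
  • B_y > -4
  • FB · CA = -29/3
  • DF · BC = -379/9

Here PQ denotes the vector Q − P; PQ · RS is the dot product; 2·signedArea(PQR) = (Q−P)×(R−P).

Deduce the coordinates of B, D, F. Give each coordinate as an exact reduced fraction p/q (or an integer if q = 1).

1. B_x = -5/3  [B is the centroid of △ECA]
2. B_y = -10/3  [B is the centroid of △ECA]
   → B = (-5/3, -10/3)
3. D_x = -9  [CE ∥ DA ∩ EA ∥ CD]
4. D_y = -2  [CE ∥ DA ∩ EA ∥ CD]
   → D = (-9, -2)
5. F_x = -4/3  [FB · CA = -29/3 ∩ DF · BC = -379/9]
6. F_y = -14/3  [FB · CA = -29/3 ∩ DF · BC = -379/9]
   → F = (-4/3, -14/3)

B = (-5/3, -10/3)
D = (-9, -2)
F = (-4/3, -14/3)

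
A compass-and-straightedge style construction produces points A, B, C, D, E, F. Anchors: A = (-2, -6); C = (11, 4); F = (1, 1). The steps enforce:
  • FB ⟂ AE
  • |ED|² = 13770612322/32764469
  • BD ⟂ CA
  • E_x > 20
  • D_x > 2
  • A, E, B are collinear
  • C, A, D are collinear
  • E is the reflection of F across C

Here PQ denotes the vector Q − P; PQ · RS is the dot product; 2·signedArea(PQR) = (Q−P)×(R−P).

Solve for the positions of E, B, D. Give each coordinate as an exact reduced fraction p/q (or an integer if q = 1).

1. E_x = 21  [E is the reflection of F across C]
2. E_y = 7  [E is the reflection of F across C]
   → E = (21, 7)
3. B_x = 1142/349  [A, E, B are collinear ∩ FB ⟂ AE]
4. B_y = -1054/349  [A, E, B are collinear ∩ FB ⟂ AE]
   → B = (1142/349, -1054/349)
5. D_x = 258398/93881  [C, A, D are collinear ∩ BD ⟂ CA]
6. D_y = -220086/93881  [C, A, D are collinear ∩ BD ⟂ CA]
   → D = (258398/93881, -220086/93881)

B = (1142/349, -1054/349)
D = (258398/93881, -220086/93881)
E = (21, 7)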